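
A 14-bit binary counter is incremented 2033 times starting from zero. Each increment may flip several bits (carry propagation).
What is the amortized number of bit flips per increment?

Bit i flips on every 2^i-th increment, so over 2033 increments bit i flips floor(2033/2^i) times. Summing over i: total flips < 2 * 2033. Amortized: < 2 = O(1) per increment.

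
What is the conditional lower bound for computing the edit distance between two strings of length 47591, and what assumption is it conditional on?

Under SETH (the Strong Exponential Time Hypothesis), edit distance on length-47591 strings cannot be computed in O(n^(2-epsilon)) time for any epsilon > 0 (Backurs-Indyk). The reduction is from CNF-SAT via the orthogonal vectors problem.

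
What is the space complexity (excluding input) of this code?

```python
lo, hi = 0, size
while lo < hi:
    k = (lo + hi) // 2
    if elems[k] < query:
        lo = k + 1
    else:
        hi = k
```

Space complexity: O(1).
Only a constant amount of auxiliary storage is used; nothing grows with n.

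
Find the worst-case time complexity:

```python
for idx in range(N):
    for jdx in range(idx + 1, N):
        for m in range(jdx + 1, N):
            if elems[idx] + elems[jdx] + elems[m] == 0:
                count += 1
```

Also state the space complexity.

Time complexity: O(n^3).
Space complexity: O(1).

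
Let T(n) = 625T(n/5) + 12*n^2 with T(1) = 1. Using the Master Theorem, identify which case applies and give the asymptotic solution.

a=625, b=5, f(n)=12*n^2.
log_5(625) = 4 > 2.
Since f(n) = O(n^2) is polynomially smaller than n^4, Case 1 applies.
T(n) = Theta(n^4).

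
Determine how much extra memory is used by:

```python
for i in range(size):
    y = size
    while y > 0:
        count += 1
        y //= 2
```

Space complexity: O(1).
Only a constant amount of auxiliary storage is used; nothing grows with n.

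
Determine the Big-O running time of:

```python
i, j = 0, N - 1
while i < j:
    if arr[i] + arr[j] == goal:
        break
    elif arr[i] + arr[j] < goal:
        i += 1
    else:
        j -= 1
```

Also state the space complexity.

Time complexity: O(n).
Space complexity: O(1).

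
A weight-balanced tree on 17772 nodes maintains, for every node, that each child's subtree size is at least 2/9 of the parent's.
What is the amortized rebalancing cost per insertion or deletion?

With balance ratio 2/9, tree height is O(log_{9/2}(17772)) = O(log n). A rebalance at a node of size s costs O(s) but requires Omega(s) updates in that subtree to retrigger. Summed over the O(log n) ancestors of the touched leaf, amortized rebalancing is O(log n).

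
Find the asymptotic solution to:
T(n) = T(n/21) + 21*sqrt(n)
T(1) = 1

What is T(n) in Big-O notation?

Each level contributes sqrt(n/21^k). Geometric series with ratio 1/sqrt(21) < 1 sums to O(sqrt(n)).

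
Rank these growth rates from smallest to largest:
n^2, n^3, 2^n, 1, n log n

Ordered by growth rate: 1 < n log n < n^2 < n^3 < 2^n.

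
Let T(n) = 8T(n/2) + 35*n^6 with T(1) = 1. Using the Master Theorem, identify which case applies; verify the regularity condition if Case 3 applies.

a=8, b=2, f(n)=35*n^6.
log_2(8) = 3 < 6.
f(n) = Omega(n^(3+epsilon)) for some epsilon > 0, so Case 3 is the candidate.
Regularity: a*f(n/b) = 8*35*(n/2)^6 = (8/64)*35*n^6 <= c*f(n) with c = 8/64 < 1. Satisfied.
Case 3: T(n) = Theta(n^6).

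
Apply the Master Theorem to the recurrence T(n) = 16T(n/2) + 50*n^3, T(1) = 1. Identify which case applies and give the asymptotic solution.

a=16, b=2, f(n)=50*n^3.
log_2(16) = 4 > 3.
Since f(n) = O(n^3) is polynomially smaller than n^4, Case 1 applies.
T(n) = Theta(n^4).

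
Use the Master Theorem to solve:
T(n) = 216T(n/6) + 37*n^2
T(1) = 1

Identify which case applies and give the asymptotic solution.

a=216, b=6, f(n)=37*n^2.
log_6(216) = 3 > 2.
Since f(n) = O(n^2) is polynomially smaller than n^3, Case 1 applies.
T(n) = Theta(n^3).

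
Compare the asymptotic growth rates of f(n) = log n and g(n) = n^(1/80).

g(n) = n^(1/80) grows faster: any positive power of n dominates log n.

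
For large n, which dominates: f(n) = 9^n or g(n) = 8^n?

f(n) = 9^n grows faster: (9/8)^n -> infinity since 9/8 > 1.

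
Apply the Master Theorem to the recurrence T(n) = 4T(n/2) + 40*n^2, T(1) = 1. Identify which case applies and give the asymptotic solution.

a=4, b=2, f(n)=40*n^2.
log_2(4) = 2, so n^(log_b(a)) = n^2.
f(n) = Theta(n^2), so Case 2 applies.
T(n) = Theta(n^2 log n).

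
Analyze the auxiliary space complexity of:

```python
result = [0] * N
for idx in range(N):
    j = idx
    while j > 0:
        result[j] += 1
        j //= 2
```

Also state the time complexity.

Space complexity: O(n).
Auxiliary storage grows linearly with the input size n in the worst case.
Time complexity: O(n log n).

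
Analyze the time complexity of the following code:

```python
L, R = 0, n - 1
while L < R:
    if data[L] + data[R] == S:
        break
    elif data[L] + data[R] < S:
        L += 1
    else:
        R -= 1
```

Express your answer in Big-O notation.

Time complexity: O(n).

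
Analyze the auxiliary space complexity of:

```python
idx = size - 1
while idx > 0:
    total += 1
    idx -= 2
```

Space complexity: O(1).
Only a constant amount of auxiliary storage is used; nothing grows with n.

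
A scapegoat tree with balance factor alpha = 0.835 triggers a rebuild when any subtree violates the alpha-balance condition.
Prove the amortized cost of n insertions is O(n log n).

Define potential Phi = c * sum of |size(left(v)) - size(right(v))| over all nodes. An insertion at depth d costs O(d) = O(log n) and increases Phi by O(log n). When a rebuild of subtree of size s occurs, it costs O(s) but reduces Phi by Omega(s). With alpha = 0.835, between rebuilds Omega(s) insertions must occur. Amortized cost per insertion: O(log n).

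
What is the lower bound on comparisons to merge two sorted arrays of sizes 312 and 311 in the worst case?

Adversary: with |312 - 311| <= 1 the inputs can be fully interleaved so that every adjacent pair in the merged output comes from different arrays. Then each of the 622 adjacent pairs must be directly compared, or the algorithm cannot determine their relative order. Standard merge meets this bound.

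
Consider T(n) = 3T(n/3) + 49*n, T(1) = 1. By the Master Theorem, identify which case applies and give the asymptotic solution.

a=3, b=3, f(n)=49*n.
log_3(3) = 1, so n^(log_b(a)) = n.
f(n) = Theta(n), so Case 2 applies.
T(n) = Theta(n log n).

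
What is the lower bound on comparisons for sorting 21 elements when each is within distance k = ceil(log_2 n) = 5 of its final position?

Partition the 21 positions into floor(n/k) blocks of k = 5 consecutive positions; any permutation within a block keeps every element within k of its final position, so there are at least (k!)^(n/k) distinguishable inputs. Lower bound: log_2((k!)^(n/k)) = (n/k) * log_2(k!) = Theta(n log k); with k = ceil(log_2 n), this is Omega(n log log n).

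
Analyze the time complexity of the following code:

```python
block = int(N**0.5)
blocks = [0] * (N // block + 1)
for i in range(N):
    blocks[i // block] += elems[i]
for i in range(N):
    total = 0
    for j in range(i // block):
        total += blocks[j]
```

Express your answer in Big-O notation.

Time complexity: O(n * sqrt(n)).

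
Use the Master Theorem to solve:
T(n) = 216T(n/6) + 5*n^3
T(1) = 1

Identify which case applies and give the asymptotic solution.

a=216, b=6, f(n)=5*n^3.
log_6(216) = 3, so n^(log_b(a)) = n^3.
f(n) = Theta(n^3), so Case 2 applies.
T(n) = Theta(n^3 log n).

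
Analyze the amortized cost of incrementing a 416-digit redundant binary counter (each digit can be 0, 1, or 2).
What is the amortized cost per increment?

A redundant counter on 416 digits allows digit values 0, 1, 2. Increment adds 1 to the least significant digit and carries any 2 to a 0 plus +1 on the next digit. With potential Phi = (number of 2-digits), each increment does O(1) actual work plus a chain of carries, each of which decreases Phi by 1. Amortized O(1).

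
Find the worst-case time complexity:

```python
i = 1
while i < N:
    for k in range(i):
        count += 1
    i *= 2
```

Time complexity: O(n).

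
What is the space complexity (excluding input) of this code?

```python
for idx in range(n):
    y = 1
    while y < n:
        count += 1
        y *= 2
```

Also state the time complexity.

Space complexity: O(1).
Only a constant amount of auxiliary storage is used; nothing grows with n.
Time complexity: O(n log n).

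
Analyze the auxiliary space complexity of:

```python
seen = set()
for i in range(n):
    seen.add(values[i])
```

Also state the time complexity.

Space complexity: O(n).
Auxiliary storage grows linearly with the input size n in the worst case.
Time complexity: O(n).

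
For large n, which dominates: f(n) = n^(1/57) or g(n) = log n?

f(n) = n^(1/57) grows faster: any positive power of n dominates log n.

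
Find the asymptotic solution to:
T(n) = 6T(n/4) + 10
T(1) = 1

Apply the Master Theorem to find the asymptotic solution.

a=6, b=4, f(n)=10. log_4(6) = 1.292. Case 1 of Master Theorem: T(n) = O(n^1.292).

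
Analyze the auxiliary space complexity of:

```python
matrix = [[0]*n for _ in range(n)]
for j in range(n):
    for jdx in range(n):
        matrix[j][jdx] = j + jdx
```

Space complexity: O(n^2).
A 2D structure of size n x n is allocated.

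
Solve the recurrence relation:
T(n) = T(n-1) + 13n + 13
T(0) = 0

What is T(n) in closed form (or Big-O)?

Dominant term in sum is 13*sum(i, i=1..n) = 13*n*(n+1)/2 = O(n^2).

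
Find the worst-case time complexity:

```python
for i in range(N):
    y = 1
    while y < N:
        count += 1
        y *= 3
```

Time complexity: O(n log n).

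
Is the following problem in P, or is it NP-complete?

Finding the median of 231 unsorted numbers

This problem is in P: linear-time selection (median-of-medians) runs in O(n).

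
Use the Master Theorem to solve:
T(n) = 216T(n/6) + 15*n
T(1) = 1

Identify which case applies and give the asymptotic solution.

a=216, b=6, f(n)=15*n.
log_6(216) = 3 > 1.
Since f(n) = O(n^1) is polynomially smaller than n^3, Case 1 applies.
T(n) = Theta(n^3).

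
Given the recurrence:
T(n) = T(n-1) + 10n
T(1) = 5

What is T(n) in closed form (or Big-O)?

Unrolling: T(n) = 5 + 10*(2 + 3 + ... + n) = 5 + 10*(n(n+1)/2 - 1) = O(n^2).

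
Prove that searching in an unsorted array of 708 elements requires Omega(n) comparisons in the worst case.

An adversary can always place the target in the last position checked. Until all 708 positions are examined, the target might be in any unchecked position. Therefore 708 comparisons are necessary.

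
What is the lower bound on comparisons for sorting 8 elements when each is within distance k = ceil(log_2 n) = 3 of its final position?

Partition the 8 positions into floor(n/k) blocks of k = 3 consecutive positions; any permutation within a block keeps every element within k of its final position, so there are at least (k!)^(n/k) distinguishable inputs. Lower bound: log_2((k!)^(n/k)) = (n/k) * log_2(k!) = Theta(n log k); with k = ceil(log_2 n), this is Omega(n log log n).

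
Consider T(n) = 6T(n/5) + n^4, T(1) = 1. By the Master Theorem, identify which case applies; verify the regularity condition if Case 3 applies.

a=6, b=5, f(n)=n^4.
log_5(6) = 1.113 < 4.
f(n) = Omega(n^(1.113+epsilon)) for some epsilon > 0, so Case 3 is the candidate.
Regularity: a*f(n/b) = 6*1*(n/5)^4 = (6/625)*1*n^4 <= c*f(n) with c = 6/625 < 1. Satisfied.
Case 3: T(n) = Theta(n^4).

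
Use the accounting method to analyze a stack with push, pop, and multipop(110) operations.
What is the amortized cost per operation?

Assign 2 credits per push (1 for the push, 1 saved for a future pop). Each pop or element popped by multipop(110) uses 1 saved credit. Total credits never go negative, so amortized cost is O(1).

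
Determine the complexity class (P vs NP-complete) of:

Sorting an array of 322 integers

This problem is in P: merge sort runs in O(n log n).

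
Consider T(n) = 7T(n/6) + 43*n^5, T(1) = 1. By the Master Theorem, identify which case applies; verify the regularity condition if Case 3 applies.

a=7, b=6, f(n)=43*n^5.
log_6(7) = 1.086 < 5.
f(n) = Omega(n^(1.086+epsilon)) for some epsilon > 0, so Case 3 is the candidate.
Regularity: a*f(n/b) = 7*43*(n/6)^5 = (7/7776)*43*n^5 <= c*f(n) with c = 7/7776 < 1. Satisfied.
Case 3: T(n) = Theta(n^5).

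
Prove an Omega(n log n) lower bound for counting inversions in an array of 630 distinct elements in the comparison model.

Decision-tree argument: at any leaf, the comparisons made (with transitivity) must totally order all 630 elements -- otherwise some pair (i,j) is unordered, and an adversary can present two inputs agreeing on every comparison made but with that pair flipped, changing the inversion count by 1, so the leaf's output is wrong on one of them. Hence the tree has >= 630! leaves and height >= log_2(630!) = Omega(n log n). Modified merge sort achieves O(n log n).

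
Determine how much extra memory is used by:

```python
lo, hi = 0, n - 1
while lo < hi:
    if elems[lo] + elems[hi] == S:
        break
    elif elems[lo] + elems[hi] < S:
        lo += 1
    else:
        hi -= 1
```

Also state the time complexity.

Space complexity: O(1).
Only a constant amount of auxiliary storage is used; nothing grows with n.
Time complexity: O(n).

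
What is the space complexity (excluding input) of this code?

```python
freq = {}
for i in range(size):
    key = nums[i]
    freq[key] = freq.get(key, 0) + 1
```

Space complexity: O(n).
Auxiliary storage grows linearly with the input size n in the worst case.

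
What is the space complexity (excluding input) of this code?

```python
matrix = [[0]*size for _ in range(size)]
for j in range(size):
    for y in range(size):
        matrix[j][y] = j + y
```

Space complexity: O(n^2).
A 2D structure of size n x n is allocated.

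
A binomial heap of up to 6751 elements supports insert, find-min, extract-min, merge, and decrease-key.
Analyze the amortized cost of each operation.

A binomial heap with n <= 6751 elements has at most floor(log_2 6751) + 1 = 13 trees. Using potential Phi = number of trees: Insert adds one tree, but cascading merges reduce count -- amortized O(1). Find-min reads the cached minimum pointer: O(1). Extract-min creates O(log n) new trees: O(log n). Merge combines tree lists: O(log n). Decrease-key sifts the element up its tree of height <= log n: O(log n).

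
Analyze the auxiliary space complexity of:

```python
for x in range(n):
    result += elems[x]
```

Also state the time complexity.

Space complexity: O(1).
Only a constant amount of auxiliary storage is used; nothing grows with n.
Time complexity: O(n).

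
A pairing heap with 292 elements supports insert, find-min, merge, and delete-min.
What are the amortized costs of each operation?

Pairing heaps are self-adjusting heap-ordered trees. Insert and merge link two roots: O(1). Find-min reads the root: O(1). Delete-min removes the root, then pairs children in two passes; amortized cost is O(log 292) = O(log n).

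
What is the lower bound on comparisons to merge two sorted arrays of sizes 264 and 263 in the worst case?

Adversary: with |264 - 263| <= 1 the inputs can be fully interleaved so that every adjacent pair in the merged output comes from different arrays. Then each of the 526 adjacent pairs must be directly compared, or the algorithm cannot determine their relative order. Standard merge meets this bound.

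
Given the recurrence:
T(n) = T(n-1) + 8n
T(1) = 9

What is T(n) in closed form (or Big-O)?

Unrolling: T(n) = 9 + 8*(2 + 3 + ... + n) = 9 + 8*(n(n+1)/2 - 1) = O(n^2).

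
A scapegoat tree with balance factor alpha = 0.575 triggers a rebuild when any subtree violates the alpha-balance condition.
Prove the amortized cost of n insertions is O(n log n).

Define potential Phi = c * sum of |size(left(v)) - size(right(v))| over all nodes. An insertion at depth d costs O(d) = O(log n) and increases Phi by O(log n). When a rebuild of subtree of size s occurs, it costs O(s) but reduces Phi by Omega(s). With alpha = 0.575, between rebuilds Omega(s) insertions must occur. Amortized cost per insertion: O(log n).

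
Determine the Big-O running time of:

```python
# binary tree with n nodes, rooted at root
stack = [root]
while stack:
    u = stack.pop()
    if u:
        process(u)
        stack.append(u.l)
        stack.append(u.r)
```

Time complexity: O(n).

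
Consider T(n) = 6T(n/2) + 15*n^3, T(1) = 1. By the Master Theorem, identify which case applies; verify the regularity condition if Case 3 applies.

a=6, b=2, f(n)=15*n^3.
log_2(6) = 2.585 < 3.
f(n) = Omega(n^(2.585+epsilon)) for some epsilon > 0, so Case 3 is the candidate.
Regularity: a*f(n/b) = 6*15*(n/2)^3 = (6/8)*15*n^3 <= c*f(n) with c = 6/8 < 1. Satisfied.
Case 3: T(n) = Theta(n^3).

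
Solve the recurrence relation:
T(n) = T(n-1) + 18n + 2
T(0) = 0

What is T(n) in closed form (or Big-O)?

Dominant term in sum is 18*sum(i, i=1..n) = 18*n*(n+1)/2 = O(n^2).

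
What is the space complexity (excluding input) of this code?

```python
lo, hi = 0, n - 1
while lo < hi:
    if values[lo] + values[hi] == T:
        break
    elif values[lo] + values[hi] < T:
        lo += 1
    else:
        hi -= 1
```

Space complexity: O(1).
Only a constant amount of auxiliary storage is used; nothing grows with n.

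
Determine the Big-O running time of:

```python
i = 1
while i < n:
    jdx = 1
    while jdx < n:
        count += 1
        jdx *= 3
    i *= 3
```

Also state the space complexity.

Time complexity: O(log^2 n).
Space complexity: O(1).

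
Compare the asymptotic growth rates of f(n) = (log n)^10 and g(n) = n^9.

g(n) = n^9 grows faster: any positive polynomial dominates any polylog.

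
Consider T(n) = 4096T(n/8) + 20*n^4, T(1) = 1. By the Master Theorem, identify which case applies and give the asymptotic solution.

a=4096, b=8, f(n)=20*n^4.
log_8(4096) = 4, so n^(log_b(a)) = n^4.
f(n) = Theta(n^4), so Case 2 applies.
T(n) = Theta(n^4 log n).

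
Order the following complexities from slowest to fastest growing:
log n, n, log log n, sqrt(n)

Ordered by growth rate: log log n < log n < sqrt(n) < n.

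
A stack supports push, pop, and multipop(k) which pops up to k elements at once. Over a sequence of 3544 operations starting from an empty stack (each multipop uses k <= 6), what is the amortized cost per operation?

Each element is pushed exactly once and popped at most once (whether by pop or as part of a multipop). So the total number of individual pops over the whole sequence is at most the number of pushes, which is at most 3544. Total work <= 2 * 3544, hence O(1) amortized per operation.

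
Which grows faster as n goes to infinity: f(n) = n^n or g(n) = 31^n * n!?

g(n) = 31^n * n! grows faster: by Stirling n! ~ sqrt(2 pi n)(n/e)^n, so 31^n n! / n^n ~ (31/e)^n sqrt(2 pi n) -> infinity since 31/e > 1.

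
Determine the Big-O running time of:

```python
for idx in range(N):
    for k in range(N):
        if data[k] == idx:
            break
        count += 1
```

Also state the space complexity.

Time complexity: O(n^2).
Space complexity: O(1).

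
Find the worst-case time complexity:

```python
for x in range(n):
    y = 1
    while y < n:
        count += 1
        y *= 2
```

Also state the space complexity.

Time complexity: O(n log n).
Space complexity: O(1).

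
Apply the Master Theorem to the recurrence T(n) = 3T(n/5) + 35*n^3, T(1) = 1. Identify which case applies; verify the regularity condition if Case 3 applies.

a=3, b=5, f(n)=35*n^3.
log_5(3) = 0.6826 < 3.
f(n) = Omega(n^(0.6826+epsilon)) for some epsilon > 0, so Case 3 is the candidate.
Regularity: a*f(n/b) = 3*35*(n/5)^3 = (3/125)*35*n^3 <= c*f(n) with c = 3/125 < 1. Satisfied.
Case 3: T(n) = Theta(n^3).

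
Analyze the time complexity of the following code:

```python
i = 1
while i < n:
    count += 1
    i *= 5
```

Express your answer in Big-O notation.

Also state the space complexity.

Time complexity: O(log n).
Space complexity: O(1).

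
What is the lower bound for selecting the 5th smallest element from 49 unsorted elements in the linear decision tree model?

Selecting the 5th smallest of 49 elements requires Omega(n) comparisons. Every element must be compared at least once. The BFPRT algorithm achieves O(n), making this tight.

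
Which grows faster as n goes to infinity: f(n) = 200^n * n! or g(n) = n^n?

f(n) = 200^n * n! grows faster: by Stirling n! ~ sqrt(2 pi n)(n/e)^n, so 200^n n! / n^n ~ (200/e)^n sqrt(2 pi n) -> infinity since 200/e > 1.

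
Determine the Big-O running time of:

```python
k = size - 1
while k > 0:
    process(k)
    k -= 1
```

Time complexity: O(n).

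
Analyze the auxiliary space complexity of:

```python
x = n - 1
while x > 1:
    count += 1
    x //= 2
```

Space complexity: O(1).
Only a constant amount of auxiliary storage is used; nothing grows with n.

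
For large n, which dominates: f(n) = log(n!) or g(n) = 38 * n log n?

f(n) = log(n!) and g(n) = 38 * n log n are Theta of each other: Stirling: log(n!) = n log n - n + O(log n) = Theta(n log n); the constant 38 doesn't change the Theta class.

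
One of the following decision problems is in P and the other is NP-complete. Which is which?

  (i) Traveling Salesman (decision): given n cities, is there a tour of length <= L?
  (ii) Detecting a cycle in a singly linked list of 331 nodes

(i) is NP-complete: reduces from Hamiltonian Cycle.
(ii) is P: Floyd's tortoise-and-hare runs in O(n) time, O(1) space.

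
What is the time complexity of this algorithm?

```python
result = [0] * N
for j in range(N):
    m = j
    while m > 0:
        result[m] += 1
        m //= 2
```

Time complexity: O(n log n).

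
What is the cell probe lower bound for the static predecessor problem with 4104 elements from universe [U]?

The Patrascu-Thorup lower bound shows any data structure on n = 4104 elements using O(n * polylog(n)) space requires Omega(log log U) query time. van Emde Boas trees achieve O(log log U) with O(U) space.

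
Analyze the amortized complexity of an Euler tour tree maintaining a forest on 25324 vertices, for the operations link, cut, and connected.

An Euler tour tree stores each tree's Euler tour as a balanced BST keyed by tour position. On 25324 vertices: link concatenates two tours via O(1) splits/joins of size <= 2*25324 (O(log n)); cut splits the tour at the two occurrences of the edge (O(log n)); connected compares BST roots (O(log n) to find the root). All O(log n) amortized.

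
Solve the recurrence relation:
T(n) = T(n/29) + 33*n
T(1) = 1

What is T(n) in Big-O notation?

Geometric series: 33*n*(1 + 1/29 + 1/29^2 + ...) = O(n). T(n) = O(n).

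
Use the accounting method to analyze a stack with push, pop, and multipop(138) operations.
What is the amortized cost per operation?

Assign 2 credits per push (1 for the push, 1 saved for a future pop). Each pop or element popped by multipop(138) uses 1 saved credit. Total credits never go negative, so amortized cost is O(1).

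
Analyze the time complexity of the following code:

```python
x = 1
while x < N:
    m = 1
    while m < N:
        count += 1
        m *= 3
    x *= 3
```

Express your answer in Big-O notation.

Time complexity: O(log^2 n).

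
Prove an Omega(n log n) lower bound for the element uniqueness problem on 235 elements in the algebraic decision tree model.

In the algebraic decision tree model, element uniqueness on 235 elements is equivalent to determining which cell of an arrangement of C(235,2) = 27495 hyperplanes x_i = x_j contains the input point. Ben-Or's theorem shows this requires Omega(n log n).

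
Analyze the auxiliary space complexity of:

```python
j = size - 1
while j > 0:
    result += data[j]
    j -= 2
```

Space complexity: O(1).
Only a constant amount of auxiliary storage is used; nothing grows with n.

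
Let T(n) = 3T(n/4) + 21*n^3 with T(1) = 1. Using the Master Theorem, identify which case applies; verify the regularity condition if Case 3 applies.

a=3, b=4, f(n)=21*n^3.
log_4(3) = 0.7925 < 3.
f(n) = Omega(n^(0.7925+epsilon)) for some epsilon > 0, so Case 3 is the candidate.
Regularity: a*f(n/b) = 3*21*(n/4)^3 = (3/64)*21*n^3 <= c*f(n) with c = 3/64 < 1. Satisfied.
Case 3: T(n) = Theta(n^3).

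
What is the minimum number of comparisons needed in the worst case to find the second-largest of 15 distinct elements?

Lower bound: finding the max needs 15-1 comparisons. By the adversary weight-doubling argument, the max must personally win >= ceil(log_2(15)) = 4 comparisons; the 2nd-largest is among those 4 losers, needing 4-1 more comparisons. Total >= 15-1 + 4-1 = 17. A balanced knockout tournament achieves this.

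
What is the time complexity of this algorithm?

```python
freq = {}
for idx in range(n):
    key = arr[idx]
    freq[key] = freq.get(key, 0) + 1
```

Time complexity: O(n).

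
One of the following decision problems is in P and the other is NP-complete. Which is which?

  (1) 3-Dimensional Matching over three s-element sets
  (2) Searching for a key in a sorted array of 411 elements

(1) is NP-complete: one of Karp's 21 NP-complete problems.
(2) is P: binary search runs in O(log n).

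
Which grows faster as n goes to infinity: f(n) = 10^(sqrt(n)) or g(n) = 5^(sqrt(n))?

f(n) = 10^(sqrt(n)) grows faster: ratio is (10/5)^(sqrt(n)) -> infinity since 10/5 > 1.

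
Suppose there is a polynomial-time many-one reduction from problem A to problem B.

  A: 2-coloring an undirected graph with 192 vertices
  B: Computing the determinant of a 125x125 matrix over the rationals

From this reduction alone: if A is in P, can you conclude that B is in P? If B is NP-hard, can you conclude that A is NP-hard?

A poly-time reduction A <=_p B transfers tractability DOWN (B easy => A easy) and hardness UP (A hard => B hard), not the reverse.
From A in P, the reduction alone does NOT give B in P: any problem in P trivially reduces to SAT, yet SAT is not known to be in P.
From B NP-hard, the reduction alone does NOT give A NP-hard: again, easy problems reduce to hard ones.
(Here in fact A is P and B is P.)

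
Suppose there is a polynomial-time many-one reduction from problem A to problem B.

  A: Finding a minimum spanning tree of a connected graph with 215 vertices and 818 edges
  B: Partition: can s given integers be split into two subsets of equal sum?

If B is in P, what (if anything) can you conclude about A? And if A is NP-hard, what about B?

A poly-time reduction A <=_p B means any A-instance can be transformed to a B-instance in poly time.
If B is in P: compose the reduction with B's poly-time algorithm to solve A in poly time, so A is in P.
If A is NP-hard: every NP problem reduces to A, which reduces to B; composing reductions, every NP problem reduces to B, so B is NP-hard.
(Here in fact A is P and B is NP-complete.)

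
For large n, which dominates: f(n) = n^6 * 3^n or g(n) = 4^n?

g(n) = 4^n grows faster: 4^n / (n^6 3^n) = (4/3)^n / n^6 -> infinity since 4/3 > 1.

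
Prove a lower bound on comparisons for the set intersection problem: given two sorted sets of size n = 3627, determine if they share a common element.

For two sorted arrays of size n = 3627, any correct algorithm must examine Omega(n) elements. If fewer are examined, an adversary places a common element in an unexamined gap. A merge-based scan achieves O(n), so the bound is tight.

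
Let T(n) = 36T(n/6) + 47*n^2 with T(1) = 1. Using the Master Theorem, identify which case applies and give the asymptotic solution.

a=36, b=6, f(n)=47*n^2.
log_6(36) = 2, so n^(log_b(a)) = n^2.
f(n) = Theta(n^2), so Case 2 applies.
T(n) = Theta(n^2 log n).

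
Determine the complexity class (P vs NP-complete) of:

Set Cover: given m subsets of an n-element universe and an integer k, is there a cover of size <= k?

This problem is NP-complete: one of Karp's 21 NP-complete problems (with k part of the input).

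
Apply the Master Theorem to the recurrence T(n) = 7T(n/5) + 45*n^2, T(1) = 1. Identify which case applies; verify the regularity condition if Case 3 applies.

a=7, b=5, f(n)=45*n^2.
log_5(7) = 1.209 < 2.
f(n) = Omega(n^(1.209+epsilon)) for some epsilon > 0, so Case 3 is the candidate.
Regularity: a*f(n/b) = 7*45*(n/5)^2 = (7/25)*45*n^2 <= c*f(n) with c = 7/25 < 1. Satisfied.
Case 3: T(n) = Theta(n^2).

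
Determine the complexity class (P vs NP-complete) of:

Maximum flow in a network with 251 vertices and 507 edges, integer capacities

This problem is in P: Edmonds-Karp / push-relabel run in polynomial time.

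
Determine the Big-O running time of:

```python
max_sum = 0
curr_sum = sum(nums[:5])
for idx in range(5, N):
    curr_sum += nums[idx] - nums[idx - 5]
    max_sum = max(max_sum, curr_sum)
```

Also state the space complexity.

Time complexity: O(n).
Space complexity: O(1).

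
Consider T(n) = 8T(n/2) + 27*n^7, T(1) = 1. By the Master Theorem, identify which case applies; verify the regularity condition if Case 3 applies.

a=8, b=2, f(n)=27*n^7.
log_2(8) = 3 < 7.
f(n) = Omega(n^(3+epsilon)) for some epsilon > 0, so Case 3 is the candidate.
Regularity: a*f(n/b) = 8*27*(n/2)^7 = (8/128)*27*n^7 <= c*f(n) with c = 8/128 < 1. Satisfied.
Case 3: T(n) = Theta(n^7).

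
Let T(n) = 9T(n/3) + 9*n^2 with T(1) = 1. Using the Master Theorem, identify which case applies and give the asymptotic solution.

a=9, b=3, f(n)=9*n^2.
log_3(9) = 2, so n^(log_b(a)) = n^2.
f(n) = Theta(n^2), so Case 2 applies.
T(n) = Theta(n^2 log n).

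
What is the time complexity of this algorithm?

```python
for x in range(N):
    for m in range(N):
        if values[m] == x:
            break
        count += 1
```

Time complexity: O(n^2).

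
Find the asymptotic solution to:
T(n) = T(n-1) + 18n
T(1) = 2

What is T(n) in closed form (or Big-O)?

Unrolling: T(n) = 2 + 18*(2 + 3 + ... + n) = 2 + 18*(n(n+1)/2 - 1) = O(n^2).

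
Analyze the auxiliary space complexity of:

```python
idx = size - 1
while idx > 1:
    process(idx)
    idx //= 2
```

Space complexity: O(1).
Only a constant amount of auxiliary storage is used; nothing grows with n.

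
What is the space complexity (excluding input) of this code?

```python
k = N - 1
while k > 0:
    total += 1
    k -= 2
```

Space complexity: O(1).
Only a constant amount of auxiliary storage is used; nothing grows with n.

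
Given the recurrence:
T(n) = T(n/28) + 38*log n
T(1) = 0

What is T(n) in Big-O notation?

Each of the log_28(n) levels adds O(log n). T(n) = O(log^2 n).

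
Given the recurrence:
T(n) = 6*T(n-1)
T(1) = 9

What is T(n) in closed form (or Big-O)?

Each step multiplies by 6. T(n) = T(1)*6^(n-1) = 9*6^(n-1).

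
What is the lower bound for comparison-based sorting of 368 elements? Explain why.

A comparison-based sorting algorithm corresponds to a decision tree. With 368! possible permutations, the tree has 368! leaves. The height is at least log_2(368!) = Omega(n log n) by Stirling's approximation.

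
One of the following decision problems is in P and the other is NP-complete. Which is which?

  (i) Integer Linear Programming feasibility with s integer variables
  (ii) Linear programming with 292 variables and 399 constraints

(i) is NP-complete: ILP feasibility is NP-complete (LP relaxation is in P).
(ii) is P: the ellipsoid and interior-point methods run in polynomial time.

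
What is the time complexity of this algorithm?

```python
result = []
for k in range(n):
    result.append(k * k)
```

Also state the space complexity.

Time complexity: O(n).
Space complexity: O(n).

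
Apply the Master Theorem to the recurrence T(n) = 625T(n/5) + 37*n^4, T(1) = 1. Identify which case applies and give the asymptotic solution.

a=625, b=5, f(n)=37*n^4.
log_5(625) = 4, so n^(log_b(a)) = n^4.
f(n) = Theta(n^4), so Case 2 applies.
T(n) = Theta(n^4 log n).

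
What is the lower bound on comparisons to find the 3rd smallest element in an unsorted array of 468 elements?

Finding the 3rd smallest of 468 elements requires Omega(n) comparisons. Every element must participate in at least one comparison; otherwise it could be the 3rd smallest.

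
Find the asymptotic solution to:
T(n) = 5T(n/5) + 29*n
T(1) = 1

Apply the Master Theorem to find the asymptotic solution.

a=5, b=5, f(n)=29*n. log_5(5) = 1. Case 2: T(n) = O(n log n).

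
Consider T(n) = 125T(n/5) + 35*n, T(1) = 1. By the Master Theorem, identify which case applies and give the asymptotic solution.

a=125, b=5, f(n)=35*n.
log_5(125) = 3 > 1.
Since f(n) = O(n^1) is polynomially smaller than n^3, Case 1 applies.
T(n) = Theta(n^3).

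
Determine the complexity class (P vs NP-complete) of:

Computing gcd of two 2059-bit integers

This problem is in P: the Euclidean algorithm runs in polynomial time in the bit-length.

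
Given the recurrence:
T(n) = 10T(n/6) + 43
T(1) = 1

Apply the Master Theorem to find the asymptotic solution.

a=10, b=6, f(n)=43. log_6(10) = 1.285. Case 1 of Master Theorem: T(n) = O(n^1.285).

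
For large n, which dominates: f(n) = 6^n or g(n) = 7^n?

g(n) = 7^n grows faster: (7/6)^n -> infinity since 7/6 > 1.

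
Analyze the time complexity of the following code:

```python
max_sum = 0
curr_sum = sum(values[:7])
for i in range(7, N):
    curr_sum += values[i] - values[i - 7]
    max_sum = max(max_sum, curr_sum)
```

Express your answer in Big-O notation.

Time complexity: O(n).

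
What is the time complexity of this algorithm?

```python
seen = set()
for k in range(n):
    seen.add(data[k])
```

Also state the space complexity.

Time complexity: O(n).
Space complexity: O(n).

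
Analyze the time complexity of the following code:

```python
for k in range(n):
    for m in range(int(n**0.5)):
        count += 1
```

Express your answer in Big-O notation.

Time complexity: O(n * sqrt(n)).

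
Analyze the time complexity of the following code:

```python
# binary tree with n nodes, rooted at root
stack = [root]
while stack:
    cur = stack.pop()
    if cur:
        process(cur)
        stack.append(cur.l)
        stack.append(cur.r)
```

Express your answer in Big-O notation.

Time complexity: O(n).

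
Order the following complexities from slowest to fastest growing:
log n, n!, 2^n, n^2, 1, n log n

Ordered by growth rate: 1 < log n < n log n < n^2 < 2^n < n!.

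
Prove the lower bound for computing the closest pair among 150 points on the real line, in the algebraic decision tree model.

Reduction from element distinctness: given 150 reals, the closest-pair distance is 0 iff two are equal. Element distinctness has an Omega(n log n) lower bound in the algebraic decision tree model (Ben-Or). Therefore closest pair on a line also requires Omega(n log n). Sorting then a linear scan achieves this.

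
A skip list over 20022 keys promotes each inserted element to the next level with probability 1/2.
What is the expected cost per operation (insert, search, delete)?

Expected number of levels is O(log_2(20022)) = O(log n). A search visits O(1) expected nodes per level over O(log n) levels. Insert/delete are a search plus O(1) pointer updates per level. Expected O(log n) per operation.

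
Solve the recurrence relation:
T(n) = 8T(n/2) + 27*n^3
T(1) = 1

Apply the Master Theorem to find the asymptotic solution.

a=8, b=2, f(n)=27*n^3. log_2(8) = 3. Case 2: T(n) = O(n^3 log n).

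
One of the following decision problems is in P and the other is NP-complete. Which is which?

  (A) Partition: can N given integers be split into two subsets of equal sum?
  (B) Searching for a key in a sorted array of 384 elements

(A) is NP-complete: Subset Sum reduces to it (one of Karp's 21 NP-complete problems).
(B) is P: binary search runs in O(log n).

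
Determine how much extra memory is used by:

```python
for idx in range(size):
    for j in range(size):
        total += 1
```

Space complexity: O(1).
Only a constant amount of auxiliary storage is used; nothing grows with n.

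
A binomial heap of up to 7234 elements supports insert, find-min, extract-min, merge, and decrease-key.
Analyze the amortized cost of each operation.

A binomial heap with n <= 7234 elements has at most floor(log_2 7234) + 1 = 13 trees. Using potential Phi = number of trees: Insert adds one tree, but cascading merges reduce count -- amortized O(1). Find-min reads the cached minimum pointer: O(1). Extract-min creates O(log n) new trees: O(log n). Merge combines tree lists: O(log n). Decrease-key sifts the element up its tree of height <= log n: O(log n).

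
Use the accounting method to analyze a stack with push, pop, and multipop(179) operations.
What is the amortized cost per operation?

Assign 2 credits per push (1 for the push, 1 saved for a future pop). Each pop or element popped by multipop(179) uses 1 saved credit. Total credits never go negative, so amortized cost is O(1).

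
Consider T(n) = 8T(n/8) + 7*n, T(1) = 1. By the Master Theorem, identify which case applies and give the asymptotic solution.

a=8, b=8, f(n)=7*n.
log_8(8) = 1, so n^(log_b(a)) = n.
f(n) = Theta(n), so Case 2 applies.
T(n) = Theta(n log n).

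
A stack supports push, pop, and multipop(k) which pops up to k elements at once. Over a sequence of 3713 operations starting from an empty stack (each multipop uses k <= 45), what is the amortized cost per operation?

Each element is pushed exactly once and popped at most once (whether by pop or as part of a multipop). So the total number of individual pops over the whole sequence is at most the number of pushes, which is at most 3713. Total work <= 2 * 3713, hence O(1) amortized per operation.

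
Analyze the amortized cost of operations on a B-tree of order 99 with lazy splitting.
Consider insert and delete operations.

In a B-tree of order 99, a node splits when it has 99 keys. With lazy splitting, we use potential Phi = number of full nodes + number of near-empty nodes. Each split costs O(1) but reduces potential. Between splits, at least 49 insertions must occur in that node. Amortized structural cost is O(1) per operation, plus O(log_99 n) traversal.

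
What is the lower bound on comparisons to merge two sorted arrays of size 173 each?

To merge two sorted arrays of size 173, we need at least 345 comparisons in the worst case. An adversary can force every element to be compared.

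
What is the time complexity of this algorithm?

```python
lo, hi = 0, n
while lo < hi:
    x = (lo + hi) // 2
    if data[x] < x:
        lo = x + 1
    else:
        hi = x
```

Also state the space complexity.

Time complexity: O(log n).
Space complexity: O(1).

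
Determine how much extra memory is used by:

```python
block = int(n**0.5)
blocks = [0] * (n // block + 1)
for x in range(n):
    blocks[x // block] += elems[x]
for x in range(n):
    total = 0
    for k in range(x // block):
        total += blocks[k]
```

Space complexity: O(sqrt(n)).
Storage scales with sqrt(n).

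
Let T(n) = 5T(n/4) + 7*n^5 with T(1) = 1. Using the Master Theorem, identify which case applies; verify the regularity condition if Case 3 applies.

a=5, b=4, f(n)=7*n^5.
log_4(5) = 1.161 < 5.
f(n) = Omega(n^(1.161+epsilon)) for some epsilon > 0, so Case 3 is the candidate.
Regularity: a*f(n/b) = 5*7*(n/4)^5 = (5/1024)*7*n^5 <= c*f(n) with c = 5/1024 < 1. Satisfied.
Case 3: T(n) = Theta(n^5).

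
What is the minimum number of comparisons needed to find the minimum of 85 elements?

Finding the minimum requires 84 comparisons, identical reasoning to finding the maximum. Each comparison eliminates one candidate.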